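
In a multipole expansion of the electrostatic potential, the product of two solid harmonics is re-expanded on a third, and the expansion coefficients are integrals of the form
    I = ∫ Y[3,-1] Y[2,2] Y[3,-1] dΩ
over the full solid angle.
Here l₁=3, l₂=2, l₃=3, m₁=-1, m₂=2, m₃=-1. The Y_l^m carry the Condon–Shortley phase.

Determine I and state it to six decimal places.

m-sum 0 ✓  L=8 even ✓  1≤3≤5 ✓
Π(2lᵢ+1) = 7×5×7 = 245
triangle coeff Δ(3,2,3) = 1/3780
Σ_t [0,2]: t=0:+1/24 t=1:−1/4 t=2:+1/24 = -1/6
(3j)²=4/105 [(3 2 3; 0 0 0)], sign=+1
Σ_t [2,2]: t=2:+1/16 = 1/16
(3j)²=2/35 [(3 2 3; -1 2 -1)], sign=+1
⇒ 4πI² = 8/15
I = (+1)√(8/15/(4π)) = 0.20601291

0.206013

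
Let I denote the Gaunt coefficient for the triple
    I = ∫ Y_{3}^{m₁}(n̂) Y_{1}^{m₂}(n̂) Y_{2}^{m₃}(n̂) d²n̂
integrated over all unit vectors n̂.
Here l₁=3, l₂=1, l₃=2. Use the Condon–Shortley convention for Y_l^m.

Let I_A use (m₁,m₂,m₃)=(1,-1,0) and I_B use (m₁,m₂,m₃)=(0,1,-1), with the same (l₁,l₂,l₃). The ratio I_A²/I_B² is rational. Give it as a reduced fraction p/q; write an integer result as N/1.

l's match ⇒ only the (l;m) 3-j factors differ between A and B.
A: triangle coeff Δ(3,1,2) = 1/105; Σ_t [0,0]: t=0:+1/8 = 1/8; (3j)²=2/35 [(3 1 2; 1 -1 0)], sign=+1
B: triangle coeff Δ(3,1,2) = 1/105; Σ_t [2,2]: t=2:+1/12 = 1/12; (3j)²=1/35 [(3 1 2; 0 1 -1)], sign=-1
I_A²/I_B² = (2/35)/(1/35) = 2/1

2/1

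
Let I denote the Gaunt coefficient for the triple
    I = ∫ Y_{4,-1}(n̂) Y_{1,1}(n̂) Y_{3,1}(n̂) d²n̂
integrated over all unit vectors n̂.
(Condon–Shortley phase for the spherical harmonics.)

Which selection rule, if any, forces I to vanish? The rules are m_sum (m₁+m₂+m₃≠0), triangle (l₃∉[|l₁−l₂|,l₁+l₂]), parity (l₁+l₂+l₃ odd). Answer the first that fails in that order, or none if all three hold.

Σmᵢ = 1  ✗
l₃∈[|l₁−l₂|,l₁+l₂]=[3,5], have l₃=3
Σlᵢ = 8 ⇒ even

m_sum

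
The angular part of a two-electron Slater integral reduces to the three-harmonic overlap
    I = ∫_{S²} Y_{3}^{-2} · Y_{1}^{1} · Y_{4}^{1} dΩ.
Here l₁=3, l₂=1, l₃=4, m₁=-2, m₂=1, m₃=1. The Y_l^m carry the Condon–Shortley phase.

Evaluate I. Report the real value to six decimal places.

-0.106622

Rules hold: Σm=0, L=8 even, 2≤4≤4.
N = 7·3·9 = 189
Δ = 0!·6!·2!/9! = 1/252
Racah Σ t=0..0: t=0:+1/36 = 1/36
⇒ 3j(3 1 4; 0 0 0)² = 4/63, sgn +1
Racah Σ t=0..0: t=0:+1/240 = 1/240
⇒ 3j(3 1 4; -2 1 1)² = 1/84, sgn -1
4πI² = N·(3j₀)²·(3jₘ)² = 1/7
I = -1·√(0.142857/4π) = -0.10662181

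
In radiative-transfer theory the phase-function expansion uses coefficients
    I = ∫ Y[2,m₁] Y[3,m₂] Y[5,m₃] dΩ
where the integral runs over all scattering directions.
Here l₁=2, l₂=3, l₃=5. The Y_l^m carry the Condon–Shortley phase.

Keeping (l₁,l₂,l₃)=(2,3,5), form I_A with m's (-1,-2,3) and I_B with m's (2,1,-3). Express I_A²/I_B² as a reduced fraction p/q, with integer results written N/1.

8/5

Shared (l₁,l₂,l₃)=(2,3,5): N and (l;000)² cancel in I_A²/I_B².
A: Δ = 0!·4!·6!/11! = 1/2310; Racah Σ t=0..0: t=0:+1/720 = 1/720; ⇒ 3j(2 3 5; -1 -2 3)² = 8/165, sgn +1
B: Δ = 0!·4!·6!/11! = 1/2310; Racah Σ t=0..0: t=0:+1/1152 = 1/1152; ⇒ 3j(2 3 5; 2 1 -3)² = 1/33, sgn +1
I_A²/I_B² = (8/165)/(1/33) = 8/5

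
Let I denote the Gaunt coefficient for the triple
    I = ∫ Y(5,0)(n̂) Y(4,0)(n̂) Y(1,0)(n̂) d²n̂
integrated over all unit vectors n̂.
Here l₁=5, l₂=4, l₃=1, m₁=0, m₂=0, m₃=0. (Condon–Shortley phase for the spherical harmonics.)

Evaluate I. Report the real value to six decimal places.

0.245532

Checks pass: Σm=0; 10 even; l₃=1∈[1,9].
(2·5+1)(2·4+1)(2·1+1) = 297
Δ: 8! 2! 0! / 11! → 1/495
sum: t=4:+1/576 = 1/576
3j²(5 4 1; 0 0 0) = Δ·Π!·Σ² = 5/99  (sign -1)
(m-triple is (0,0,0) — same symbol as above.)
combine: 4πI² = 297·5/99·5/99 = 25/33
take √, sign +1: I = 0.24553200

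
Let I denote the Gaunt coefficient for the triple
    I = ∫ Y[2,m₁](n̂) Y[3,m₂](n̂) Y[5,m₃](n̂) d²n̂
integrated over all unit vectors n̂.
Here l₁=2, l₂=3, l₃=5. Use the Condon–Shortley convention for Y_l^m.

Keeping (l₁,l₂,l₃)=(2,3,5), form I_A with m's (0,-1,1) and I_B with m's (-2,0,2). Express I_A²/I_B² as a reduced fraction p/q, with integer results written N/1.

l's match ⇒ only the (l;m) 3-j factors differ between A and B.
A: triangle coeff Δ(2,3,5) = 1/2310; Σ_t [0,0]: t=0:+1/192 = 1/192; (3j)²=3/77 [(2 3 5; 0 -1 1)], sign=+1
B: triangle coeff Δ(2,3,5) = 1/2310; Σ_t [0,0]: t=0:+1/864 = 1/864; (3j)²=1/66 [(2 3 5; -2 0 2)], sign=-1
I_A²/I_B² = (3/77)/(1/66) = 18/7

18/7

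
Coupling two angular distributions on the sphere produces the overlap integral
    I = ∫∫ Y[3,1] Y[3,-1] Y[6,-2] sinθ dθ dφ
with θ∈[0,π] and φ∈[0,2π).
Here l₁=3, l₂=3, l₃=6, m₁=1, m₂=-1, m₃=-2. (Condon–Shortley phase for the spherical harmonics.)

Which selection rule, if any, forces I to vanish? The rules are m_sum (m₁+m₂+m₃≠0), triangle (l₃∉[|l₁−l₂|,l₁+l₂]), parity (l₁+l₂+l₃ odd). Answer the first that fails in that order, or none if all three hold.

m_sum

azimuthal sum: 1 − 1 − 2 = -2  ✗
0 ≤ 6 ≤ 6 (triangle on l)
L = 3 + 3 + 6 = 12 (even)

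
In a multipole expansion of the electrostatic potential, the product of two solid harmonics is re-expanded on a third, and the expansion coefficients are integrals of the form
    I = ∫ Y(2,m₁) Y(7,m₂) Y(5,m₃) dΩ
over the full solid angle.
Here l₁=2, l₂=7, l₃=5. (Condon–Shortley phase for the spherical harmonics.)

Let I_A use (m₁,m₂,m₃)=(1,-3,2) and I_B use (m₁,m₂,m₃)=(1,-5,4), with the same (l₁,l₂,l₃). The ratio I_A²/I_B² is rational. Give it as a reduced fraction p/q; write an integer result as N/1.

Same 2,7,5: normalisation and zero-m 3j drop out of the ratio.
A: Δ: 4! 0! 10! / 15! → 1/15015; sum: t=1:−1/181440 = -1/181440; 3j²(2 7 5; 1 -3 2) = Δ·Π!·Σ² = 32/1001  (sign +1)
B: Δ: 4! 0! 10! / 15! → 1/15015; sum: t=1:−1/2177280 = -1/2177280; 3j²(2 7 5; 1 -5 4) = Δ·Π!·Σ² = 8/273  (sign +1)
I_A²/I_B² = (32/1001)/(8/273) = 12/11

12/11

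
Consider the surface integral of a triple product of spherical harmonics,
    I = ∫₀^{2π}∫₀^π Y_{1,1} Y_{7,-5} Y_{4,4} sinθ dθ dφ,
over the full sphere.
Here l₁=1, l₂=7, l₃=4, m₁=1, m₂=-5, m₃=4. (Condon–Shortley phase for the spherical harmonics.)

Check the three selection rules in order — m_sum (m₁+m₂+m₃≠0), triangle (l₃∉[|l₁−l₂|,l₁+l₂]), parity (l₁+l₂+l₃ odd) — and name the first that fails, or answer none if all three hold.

triangle

m₁+m₂+m₃ = 1 − 5 + 4 = 0  ✓
triangle: |1−7|=6 ≤ l₃=4 ≤ 1+7=8  ✗
parity: l₁+l₂+l₃ = 12 is even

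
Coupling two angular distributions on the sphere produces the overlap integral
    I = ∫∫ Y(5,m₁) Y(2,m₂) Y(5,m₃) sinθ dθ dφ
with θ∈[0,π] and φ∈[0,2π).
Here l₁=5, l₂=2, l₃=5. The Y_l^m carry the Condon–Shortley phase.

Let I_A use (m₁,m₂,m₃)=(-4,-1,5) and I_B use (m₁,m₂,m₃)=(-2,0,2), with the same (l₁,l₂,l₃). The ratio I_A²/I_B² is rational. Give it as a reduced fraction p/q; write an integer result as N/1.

15/4

Same 5,2,5: normalisation and zero-m 3j drop out of the ratio.
A: Δ: 2! 8! 2! / 13! → 1/38610; sum: t=1:−1/80640 = -1/80640; 3j²(5 2 5; -4 -1 5) = Δ·Π!·Σ² = 9/286  (sign -1)
B: Δ: 2! 8! 2! / 13! → 1/38610; sum: t=0:+1/20160 t=1:−1/1440 t=2:+1/2880 = -1/3360; 3j²(5 2 5; -2 0 2) = Δ·Π!·Σ² = 6/715  (sign +1)
I_A²/I_B² = (9/286)/(6/715) = 15/4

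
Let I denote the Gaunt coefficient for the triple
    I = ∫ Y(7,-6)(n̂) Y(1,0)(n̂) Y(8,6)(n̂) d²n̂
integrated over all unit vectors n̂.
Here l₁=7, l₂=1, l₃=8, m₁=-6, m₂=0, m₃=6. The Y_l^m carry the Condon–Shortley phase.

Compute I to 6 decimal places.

m-sum 0 ✓  L=16 even ✓  6≤8≤8 ✓
Π(2lᵢ+1) = 15×3×17 = 765
triangle coeff Δ(7,1,8) = 1/2040
Σ_t [0,0]: t=0:+1/25401600 = 1/25401600
(3j)²=8/255 [(7 1 8; 0 0 0)], sign=+1
Σ_t [0,0]: t=0:+1/6227020800 = 1/6227020800
(3j)²=7/510 [(7 1 8; -6 0 6)], sign=+1
⇒ 4πI² = 28/85
I = (+1)√(28/85/(4π)) = 0.16190663

0.161907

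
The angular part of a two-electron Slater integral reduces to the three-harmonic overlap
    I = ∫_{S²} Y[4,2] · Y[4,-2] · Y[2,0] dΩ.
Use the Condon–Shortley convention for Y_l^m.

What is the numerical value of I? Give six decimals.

Checks pass: Σm=0; 10 even; l₃=2∈[0,8].
(2·4+1)(2·4+1)(2·2+1) = 405
Δ: 6! 2! 2! / 11! → 1/13860
sum: t=2:+1/192 t=3:−1/36 t=4:+1/192 = -5/288
3j²(4 4 2; 0 0 0) = Δ·Π!·Σ² = 20/693  (sign -1)
sum: t=0:+1/2880 t=1:−1/120 t=2:+1/192 = -1/360
3j²(4 4 2; 2 -2 0) = Δ·Π!·Σ² = 16/3465  (sign -1)
combine: 4πI² = 405·20/693·16/3465 = 320/5929
take √, sign +1: I = 0.06553591

0.065536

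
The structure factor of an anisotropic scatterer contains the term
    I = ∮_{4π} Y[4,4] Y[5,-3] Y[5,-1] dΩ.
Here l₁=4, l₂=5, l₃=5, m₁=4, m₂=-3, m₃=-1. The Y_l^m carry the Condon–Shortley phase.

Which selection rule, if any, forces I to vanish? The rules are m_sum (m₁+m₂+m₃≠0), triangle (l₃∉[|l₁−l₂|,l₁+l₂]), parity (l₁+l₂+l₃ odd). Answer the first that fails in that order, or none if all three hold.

azimuthal sum: 4 − 3 − 1 = 0  ✓
1 ≤ 5 ≤ 9 (triangle on l)  ✓
L = 4 + 5 + 5 = 14 (even)  ✓

none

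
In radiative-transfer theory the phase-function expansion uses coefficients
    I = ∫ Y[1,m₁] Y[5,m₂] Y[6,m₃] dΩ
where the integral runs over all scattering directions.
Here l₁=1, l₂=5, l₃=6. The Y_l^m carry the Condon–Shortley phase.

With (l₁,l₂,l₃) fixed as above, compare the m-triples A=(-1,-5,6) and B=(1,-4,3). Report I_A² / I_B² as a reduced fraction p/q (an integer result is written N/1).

22/1

Same 1,5,6: normalisation and zero-m 3j drop out of the ratio.
A: Δ: 0! 2! 10! / 13! → 1/858; sum: t=0:+1/7257600 = 1/7257600; 3j²(1 5 6; -1 -5 6) = Δ·Π!·Σ² = 1/13  (sign +1)
B: Δ: 0! 2! 10! / 13! → 1/858; sum: t=0:+1/725760 = 1/725760; 3j²(1 5 6; 1 -4 3) = Δ·Π!·Σ² = 1/286  (sign -1)
I_A²/I_B² = (1/13)/(1/286) = 22/1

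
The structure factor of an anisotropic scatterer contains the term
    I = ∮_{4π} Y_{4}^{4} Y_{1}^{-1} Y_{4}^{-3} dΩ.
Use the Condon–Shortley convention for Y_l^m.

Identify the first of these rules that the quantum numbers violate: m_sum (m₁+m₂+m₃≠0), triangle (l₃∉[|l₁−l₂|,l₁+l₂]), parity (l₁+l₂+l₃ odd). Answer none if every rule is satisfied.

parity

azimuthal sum: 4 − 1 − 3 = 0  ✓
3 ≤ 4 ≤ 5 (triangle on l)  ✓
L = 4 + 1 + 4 = 9 (odd)  ✗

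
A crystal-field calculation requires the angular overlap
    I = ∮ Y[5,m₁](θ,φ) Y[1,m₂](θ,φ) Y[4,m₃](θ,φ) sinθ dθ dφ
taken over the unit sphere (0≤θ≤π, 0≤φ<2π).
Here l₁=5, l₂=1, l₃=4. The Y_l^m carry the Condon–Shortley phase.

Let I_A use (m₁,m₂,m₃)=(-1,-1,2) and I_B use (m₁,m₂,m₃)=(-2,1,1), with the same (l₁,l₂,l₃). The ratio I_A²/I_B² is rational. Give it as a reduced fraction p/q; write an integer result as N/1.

2/7

l's match ⇒ only the (l;m) 3-j factors differ between A and B.
A: triangle coeff Δ(5,1,4) = 1/495; Σ_t [0,0]: t=0:+1/2880 = 1/2880; (3j)²=2/165 [(5 1 4; -1 -1 2)], sign=+1
B: triangle coeff Δ(5,1,4) = 1/495; Σ_t [2,2]: t=2:+1/1440 = 1/1440; (3j)²=7/165 [(5 1 4; -2 1 1)], sign=-1
I_A²/I_B² = (2/165)/(7/165) = 2/7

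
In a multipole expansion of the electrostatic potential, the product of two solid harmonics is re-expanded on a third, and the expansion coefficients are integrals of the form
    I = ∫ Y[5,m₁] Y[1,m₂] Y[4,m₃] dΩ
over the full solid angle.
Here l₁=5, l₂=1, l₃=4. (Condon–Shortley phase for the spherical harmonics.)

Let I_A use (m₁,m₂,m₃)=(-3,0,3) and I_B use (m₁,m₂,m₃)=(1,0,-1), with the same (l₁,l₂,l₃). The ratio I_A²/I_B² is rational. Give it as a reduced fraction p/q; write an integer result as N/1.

Same 5,1,4: normalisation and zero-m 3j drop out of the ratio.
A: Δ: 2! 8! 0! / 11! → 1/495; sum: t=1:−1/5040 = -1/5040; 3j²(5 1 4; -3 0 3) = Δ·Π!·Σ² = 16/495  (sign +1)
B: Δ: 2! 8! 0! / 11! → 1/495; sum: t=1:−1/720 = -1/720; 3j²(5 1 4; 1 0 -1) = Δ·Π!·Σ² = 8/165  (sign +1)
I_A²/I_B² = (16/495)/(8/165) = 2/3

2/3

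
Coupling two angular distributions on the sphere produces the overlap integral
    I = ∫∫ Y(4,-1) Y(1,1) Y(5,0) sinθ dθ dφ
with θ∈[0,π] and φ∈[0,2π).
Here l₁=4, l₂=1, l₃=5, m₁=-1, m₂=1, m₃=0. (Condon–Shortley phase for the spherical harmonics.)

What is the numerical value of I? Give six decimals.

0.155288

Checks pass: Σm=0; 10 even; l₃=5∈[3,5].
(2·4+1)(2·1+1)(2·5+1) = 297
Δ: 0! 8! 2! / 11! → 1/495
sum: t=0:+1/576 = 1/576
3j²(4 1 5; 0 0 0) = Δ·Π!·Σ² = 5/99  (sign -1)
sum: t=0:+1/1440 = 1/1440
3j²(4 1 5; -1 1 0) = Δ·Π!·Σ² = 2/99  (sign -1)
combine: 4πI² = 297·5/99·2/99 = 10/33
take √, sign +1: I = 0.15528807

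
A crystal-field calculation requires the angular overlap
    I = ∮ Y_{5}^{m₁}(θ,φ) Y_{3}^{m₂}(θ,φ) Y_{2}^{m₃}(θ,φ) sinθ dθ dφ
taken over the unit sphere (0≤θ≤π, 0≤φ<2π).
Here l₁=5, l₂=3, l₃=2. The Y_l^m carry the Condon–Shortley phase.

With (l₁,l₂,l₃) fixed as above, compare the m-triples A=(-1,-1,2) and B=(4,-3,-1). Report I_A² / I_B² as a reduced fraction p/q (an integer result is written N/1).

5/28

Shared (l₁,l₂,l₃)=(5,3,2): N and (l;000)² cancel in I_A²/I_B².
A: Δ = 6!·4!·0!/11! = 1/2310; Racah Σ t=2..2: t=2:+1/1152 = 1/1152; ⇒ 3j(5 3 2; -1 -1 2)² = 1/154, sgn +1
B: Δ = 6!·4!·0!/11! = 1/2310; Racah Σ t=0..0: t=0:+1/4320 = 1/4320; ⇒ 3j(5 3 2; 4 -3 -1)² = 2/55, sgn -1
I_A²/I_B² = (1/154)/(2/55) = 5/28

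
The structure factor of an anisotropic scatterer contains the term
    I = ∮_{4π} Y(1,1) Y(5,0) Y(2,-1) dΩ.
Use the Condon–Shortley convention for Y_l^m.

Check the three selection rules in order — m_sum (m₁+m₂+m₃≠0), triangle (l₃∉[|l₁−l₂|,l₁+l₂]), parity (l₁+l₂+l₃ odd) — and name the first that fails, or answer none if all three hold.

triangle

Σmᵢ = 0  ✓
l₃∈[|l₁−l₂|,l₁+l₂]=[4,6], have l₃=2  ✗
Σlᵢ = 8 ⇒ even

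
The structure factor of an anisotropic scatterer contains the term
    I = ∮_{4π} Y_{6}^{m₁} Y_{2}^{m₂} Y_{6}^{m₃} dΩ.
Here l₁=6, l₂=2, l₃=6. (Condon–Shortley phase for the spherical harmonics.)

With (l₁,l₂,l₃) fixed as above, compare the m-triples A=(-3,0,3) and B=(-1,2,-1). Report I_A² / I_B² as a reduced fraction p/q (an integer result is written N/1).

25/294

Same 6,2,6: normalisation and zero-m 3j drop out of the ratio.
A: Δ: 2! 10! 2! / 15! → 1/90090; sum: t=0:+1/1451520 t=1:−1/80640 t=2:+1/120960 = -1/290304; 3j²(6 2 6; -3 0 3) = Δ·Π!·Σ² = 5/2002  (sign +1)
B: Δ: 2! 10! 2! / 15! → 1/90090; sum: t=2:+1/57600 = 1/57600; 3j²(6 2 6; -1 2 -1) = Δ·Π!·Σ² = 21/715  (sign -1)
I_A²/I_B² = (5/2002)/(21/715) = 25/294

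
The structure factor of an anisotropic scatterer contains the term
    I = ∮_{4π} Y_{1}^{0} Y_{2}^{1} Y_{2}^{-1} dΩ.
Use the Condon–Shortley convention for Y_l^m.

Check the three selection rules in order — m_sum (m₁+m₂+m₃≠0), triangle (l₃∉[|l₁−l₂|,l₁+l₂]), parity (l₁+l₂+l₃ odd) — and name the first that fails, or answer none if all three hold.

m₁+m₂+m₃ = 0 + 1 − 1 = 0  ✓
triangle: |1−2|=1 ≤ l₃=2 ≤ 1+2=3  ✓
parity: l₁+l₂+l₃ = 5 is odd  ✗

parity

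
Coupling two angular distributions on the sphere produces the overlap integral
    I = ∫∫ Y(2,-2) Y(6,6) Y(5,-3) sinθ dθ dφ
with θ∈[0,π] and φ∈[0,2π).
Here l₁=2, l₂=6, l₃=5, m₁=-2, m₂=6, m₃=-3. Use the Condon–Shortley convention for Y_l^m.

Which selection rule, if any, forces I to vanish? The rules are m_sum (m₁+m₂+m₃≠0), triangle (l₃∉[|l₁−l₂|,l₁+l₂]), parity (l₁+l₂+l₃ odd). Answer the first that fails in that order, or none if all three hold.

m_sum

azimuthal sum: -2 + 6 − 3 = 1  ✗
4 ≤ 5 ≤ 8 (triangle on l)
L = 2 + 6 + 5 = 13 (odd)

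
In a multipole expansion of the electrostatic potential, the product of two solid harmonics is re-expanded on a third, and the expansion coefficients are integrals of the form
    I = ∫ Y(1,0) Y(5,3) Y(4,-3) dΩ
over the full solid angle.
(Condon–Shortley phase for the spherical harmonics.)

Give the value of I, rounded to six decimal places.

Checks pass: Σm=0; 10 even; l₃=4∈[4,6].
(2·1+1)(2·5+1)(2·4+1) = 297
Δ: 2! 0! 8! / 11! → 1/495
sum: t=1:−1/576 = -1/576
3j²(1 5 4; 0 0 0) = Δ·Π!·Σ² = 5/99  (sign -1)
sum: t=1:−1/5040 = -1/5040
3j²(1 5 4; 0 3 -3) = Δ·Π!·Σ² = 16/495  (sign +1)
combine: 4πI² = 297·5/99·16/495 = 16/33
take √, sign -1: I = -0.19642560

-0.196426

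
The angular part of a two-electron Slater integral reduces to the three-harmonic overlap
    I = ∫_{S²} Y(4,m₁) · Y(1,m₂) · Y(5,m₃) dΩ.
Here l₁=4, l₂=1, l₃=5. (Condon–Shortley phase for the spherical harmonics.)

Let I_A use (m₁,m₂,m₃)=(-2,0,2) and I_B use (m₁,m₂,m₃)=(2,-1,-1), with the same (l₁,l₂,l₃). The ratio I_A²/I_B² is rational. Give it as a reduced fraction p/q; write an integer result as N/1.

7/2

Shared (l₁,l₂,l₃)=(4,1,5): N and (l;000)² cancel in I_A²/I_B².
A: Δ = 0!·8!·2!/11! = 1/495; Racah Σ t=0..0: t=0:+1/1440 = 1/1440; ⇒ 3j(4 1 5; -2 0 2)² = 7/165, sgn -1
B: Δ = 0!·8!·2!/11! = 1/495; Racah Σ t=0..0: t=0:+1/2880 = 1/2880; ⇒ 3j(4 1 5; 2 -1 -1)² = 2/165, sgn +1
I_A²/I_B² = (7/165)/(2/165) = 7/2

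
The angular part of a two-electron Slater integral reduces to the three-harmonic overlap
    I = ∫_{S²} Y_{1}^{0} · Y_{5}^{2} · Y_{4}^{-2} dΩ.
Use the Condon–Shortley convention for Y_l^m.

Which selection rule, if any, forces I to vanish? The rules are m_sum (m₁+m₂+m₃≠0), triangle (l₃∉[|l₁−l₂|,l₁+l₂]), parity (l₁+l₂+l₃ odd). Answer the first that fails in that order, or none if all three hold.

none

azimuthal sum: 0 + 2 − 2 = 0  ✓
4 ≤ 4 ≤ 6 (triangle on l)  ✓
L = 1 + 5 + 4 = 10 (even)  ✓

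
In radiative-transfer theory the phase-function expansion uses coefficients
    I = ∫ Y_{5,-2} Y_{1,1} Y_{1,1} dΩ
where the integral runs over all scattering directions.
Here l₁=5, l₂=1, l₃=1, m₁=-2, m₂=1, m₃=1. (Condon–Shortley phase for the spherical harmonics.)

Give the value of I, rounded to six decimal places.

|5−1|≤1≤5+1 violated ⇒ I = 0

0.000000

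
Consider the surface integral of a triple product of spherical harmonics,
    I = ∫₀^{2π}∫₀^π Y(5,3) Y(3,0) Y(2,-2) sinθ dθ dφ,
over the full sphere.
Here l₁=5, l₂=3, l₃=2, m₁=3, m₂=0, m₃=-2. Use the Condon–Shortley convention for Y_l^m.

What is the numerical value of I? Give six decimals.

0.000000

Σmᵢ = 1 ≠ 0, so the φ-integral vanishes; I = 0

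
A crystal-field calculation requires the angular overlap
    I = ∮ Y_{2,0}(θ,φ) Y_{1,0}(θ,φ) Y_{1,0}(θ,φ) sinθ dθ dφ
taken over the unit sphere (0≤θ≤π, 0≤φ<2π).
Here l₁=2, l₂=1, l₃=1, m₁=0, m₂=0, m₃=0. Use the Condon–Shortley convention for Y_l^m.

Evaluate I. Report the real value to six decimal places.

m-sum 0 ✓  L=4 even ✓  1≤1≤3 ✓
Π(2lᵢ+1) = 5×3×3 = 45
triangle coeff Δ(2,1,1) = 1/30
Σ_t [1,1]: t=1:−1/1 = -1/1
(3j)²=2/15 [(2 1 1; 0 0 0)], sign=+1
(m-triple is (0,0,0) — same symbol as above.)
⇒ 4πI² = 4/5
I = (+1)√(4/5/(4π)) = 0.25231325

0.252313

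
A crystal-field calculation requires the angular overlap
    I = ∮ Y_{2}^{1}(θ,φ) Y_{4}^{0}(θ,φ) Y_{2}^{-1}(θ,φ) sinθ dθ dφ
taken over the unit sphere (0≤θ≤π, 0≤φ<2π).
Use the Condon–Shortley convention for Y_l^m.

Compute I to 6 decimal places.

0.161197

Rules hold: Σm=0, L=8 even, 2≤2≤6.
N = 5·9·5 = 225
Δ = 4!·0!·4!/9! = 1/630
Racah Σ t=2..2: t=2:+1/16 = 1/16
⇒ 3j(2 4 2; 0 0 0)² = 2/35, sgn +1
Racah Σ t=1..1: t=1:−1/36 = -1/36
⇒ 3j(2 4 2; 1 0 -1)² = 8/315, sgn +1
4πI² = N·(3j₀)²·(3jₘ)² = 16/49
I = +1·√(0.326531/4π) = 0.16119702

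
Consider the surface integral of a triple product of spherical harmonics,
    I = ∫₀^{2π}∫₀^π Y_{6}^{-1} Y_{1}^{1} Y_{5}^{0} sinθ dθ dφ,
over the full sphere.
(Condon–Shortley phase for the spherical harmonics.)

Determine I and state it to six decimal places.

-0.187239

Checks pass: Σm=0; 12 even; l₃=5∈[5,7].
(2·6+1)(2·1+1)(2·5+1) = 429
Δ: 2! 10! 0! / 13! → 1/858
sum: t=1:−1/14400 = -1/14400
3j²(6 1 5; 0 0 0) = Δ·Π!·Σ² = 6/143  (sign +1)
sum: t=2:+1/28800 = 1/28800
3j²(6 1 5; -1 1 0) = Δ·Π!·Σ² = 7/286  (sign -1)
combine: 4πI² = 429·6/143·7/286 = 63/143
take √, sign -1: I = -0.18723944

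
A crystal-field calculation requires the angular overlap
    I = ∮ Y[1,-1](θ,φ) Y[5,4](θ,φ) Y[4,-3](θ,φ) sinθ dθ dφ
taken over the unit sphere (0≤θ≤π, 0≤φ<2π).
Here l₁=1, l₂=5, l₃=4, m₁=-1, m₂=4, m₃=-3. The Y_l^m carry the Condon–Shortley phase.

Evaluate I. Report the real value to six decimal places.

Checks pass: Σm=0; 10 even; l₃=4∈[4,6].
(2·1+1)(2·5+1)(2·4+1) = 297
Δ: 2! 0! 8! / 11! → 1/495
sum: t=1:−1/576 = -1/576
3j²(1 5 4; 0 0 0) = Δ·Π!·Σ² = 5/99  (sign -1)
sum: t=2:+1/10080 = 1/10080
3j²(1 5 4; -1 4 -3) = Δ·Π!·Σ² = 4/55  (sign -1)
combine: 4πI² = 297·5/99·4/55 = 12/11
take √, sign +1: I = 0.29463840

0.294638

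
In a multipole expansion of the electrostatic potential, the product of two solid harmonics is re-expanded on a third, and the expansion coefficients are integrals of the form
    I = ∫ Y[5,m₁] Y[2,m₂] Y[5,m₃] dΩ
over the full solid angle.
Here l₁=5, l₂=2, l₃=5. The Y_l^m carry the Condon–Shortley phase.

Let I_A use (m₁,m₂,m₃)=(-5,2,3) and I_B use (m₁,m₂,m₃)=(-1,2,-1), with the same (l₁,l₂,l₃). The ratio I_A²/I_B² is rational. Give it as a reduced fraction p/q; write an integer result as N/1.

1/5

Shared (l₁,l₂,l₃)=(5,2,5): N and (l;000)² cancel in I_A²/I_B².
A: Δ = 2!·8!·2!/13! = 1/38610; Racah Σ t=2..2: t=2:+1/161280 = 1/161280; ⇒ 3j(5 2 5; -5 2 3)² = 1/143, sgn +1
B: Δ = 2!·8!·2!/13! = 1/38610; Racah Σ t=2..2: t=2:+1/2304 = 1/2304; ⇒ 3j(5 2 5; -1 2 -1)² = 5/143, sgn +1
I_A²/I_B² = (1/143)/(5/143) = 1/5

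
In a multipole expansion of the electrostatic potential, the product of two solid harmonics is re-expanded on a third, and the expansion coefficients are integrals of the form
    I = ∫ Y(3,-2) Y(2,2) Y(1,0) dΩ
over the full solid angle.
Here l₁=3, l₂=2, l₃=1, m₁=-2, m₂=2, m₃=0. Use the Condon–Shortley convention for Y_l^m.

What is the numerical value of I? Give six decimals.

0.184674

m-sum 0 ✓  L=6 even ✓  1≤1≤5 ✓
Π(2lᵢ+1) = 7×5×3 = 105
triangle coeff Δ(3,2,1) = 1/105
Σ_t [2,2]: t=2:+1/4 = 1/4
(3j)²=3/35 [(3 2 1; 0 0 0)], sign=-1
Σ_t [4,4]: t=4:+1/24 = 1/24
(3j)²=1/21 [(3 2 1; -2 2 0)], sign=-1
⇒ 4πI² = 3/7
I = (+1)√(3/7/(4π)) = 0.18467439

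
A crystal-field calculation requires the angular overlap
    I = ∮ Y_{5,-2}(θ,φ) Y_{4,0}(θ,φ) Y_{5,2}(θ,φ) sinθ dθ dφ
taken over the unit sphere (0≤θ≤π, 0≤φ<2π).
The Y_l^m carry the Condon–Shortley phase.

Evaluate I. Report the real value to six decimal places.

-0.021700

m-sum 0 ✓  L=14 even ✓  1≤5≤9 ✓
Π(2lᵢ+1) = 11×9×11 = 1089
triangle coeff Δ(5,4,5) = 1/3153150
Σ_t [0,4]: t=0:+1/69120 t=1:−1/1728 t=2:+1/576 t=3:−1/1728 t=4:+1/69120 = 7/11520
(3j)²=2/143 [(5 4 5; 0 0 0)], sign=-1
Σ_t [1,4]: t=1:−1/25920 t=2:+1/1920 t=3:−1/1728 t=4:+1/20736 = -1/20736
(3j)²=1/2574 [(5 4 5; -2 0 2)], sign=+1
⇒ 4πI² = 1/169
I = (-1)√(1/169/(4π)) = -0.02169960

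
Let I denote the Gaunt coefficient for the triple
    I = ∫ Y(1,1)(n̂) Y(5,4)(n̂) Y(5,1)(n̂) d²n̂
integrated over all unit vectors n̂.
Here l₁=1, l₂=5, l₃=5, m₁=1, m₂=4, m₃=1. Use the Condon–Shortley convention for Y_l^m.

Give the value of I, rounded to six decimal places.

0.000000

1 + 4 + 1 = 6 ≠ 0: azimuthal integral kills it; I = 0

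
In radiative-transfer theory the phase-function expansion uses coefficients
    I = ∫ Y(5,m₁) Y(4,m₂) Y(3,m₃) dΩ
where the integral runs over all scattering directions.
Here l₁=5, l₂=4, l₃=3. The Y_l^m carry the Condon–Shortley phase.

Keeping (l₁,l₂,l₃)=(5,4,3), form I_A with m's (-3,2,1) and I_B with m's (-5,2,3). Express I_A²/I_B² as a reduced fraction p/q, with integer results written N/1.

27/25

l's match ⇒ only the (l;m) 3-j factors differ between A and B.
A: triangle coeff Δ(5,4,3) = 1/180180; Σ_t [4,6]: t=4:+1/2304 t=5:−1/720 t=6:+1/5760 = -1/1280; (3j)²=27/1430 [(5 4 3; -3 2 1)], sign=-1
B: triangle coeff Δ(5,4,3) = 1/180180; Σ_t [6,6]: t=6:+1/34560 = 1/34560; (3j)²=5/286 [(5 4 3; -5 2 3)], sign=+1
I_A²/I_B² = (27/1430)/(5/286) = 27/25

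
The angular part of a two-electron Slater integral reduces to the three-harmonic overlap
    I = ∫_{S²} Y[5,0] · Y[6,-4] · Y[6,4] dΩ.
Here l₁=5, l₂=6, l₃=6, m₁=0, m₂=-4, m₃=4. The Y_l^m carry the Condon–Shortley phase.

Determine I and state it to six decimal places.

l₁+l₂+l₃=17 is odd: 3j(l;000)=0 ⇒ I=0

0.000000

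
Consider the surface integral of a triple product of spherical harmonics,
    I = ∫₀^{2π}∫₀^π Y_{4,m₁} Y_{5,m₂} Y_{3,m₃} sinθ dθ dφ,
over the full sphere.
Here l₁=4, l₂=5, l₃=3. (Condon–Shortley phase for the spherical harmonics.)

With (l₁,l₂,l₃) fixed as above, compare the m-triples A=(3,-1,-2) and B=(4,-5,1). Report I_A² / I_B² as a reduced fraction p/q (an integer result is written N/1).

121/168

l's match ⇒ only the (l;m) 3-j factors differ between A and B.
A: triangle coeff Δ(4,5,3) = 1/180180; Σ_t [0,1]: t=0:+1/17280 t=1:−1/1440 = -11/17280; (3j)²=11/468 [(4 5 3; 3 -1 -2)], sign=+1
B: triangle coeff Δ(4,5,3) = 1/180180; Σ_t [0,0]: t=0:+1/34560 = 1/34560; (3j)²=14/429 [(4 5 3; 4 -5 1)], sign=+1
I_A²/I_B² = (11/468)/(14/429) = 121/168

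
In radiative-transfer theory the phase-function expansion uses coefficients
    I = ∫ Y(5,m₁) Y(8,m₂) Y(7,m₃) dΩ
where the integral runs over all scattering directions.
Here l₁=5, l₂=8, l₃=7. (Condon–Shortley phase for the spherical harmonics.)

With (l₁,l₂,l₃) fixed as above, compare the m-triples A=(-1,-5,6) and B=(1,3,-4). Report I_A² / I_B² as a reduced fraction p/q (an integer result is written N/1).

l's match ⇒ only the (l;m) 3-j factors differ between A and B.
A: triangle coeff Δ(5,8,7) = 1/814773960; Σ_t [2,3]: t=2:+1/418037760 t=3:−1/783820800 = 1/895795200; (3j)²=143/23256 [(5 8 7; -1 -5 6)], sign=-1
B: triangle coeff Δ(5,8,7) = 1/814773960; Σ_t [1,4]: t=1:−1/2612736000 t=2:+1/69672960 t=3:−1/17418240 t=4:+1/34836480 = -11/746496000; (3j)²=1331/251940 [(5 8 7; 1 3 -4)], sign=+1
I_A²/I_B² = (143/23256)/(1331/251940) = 845/726

845/726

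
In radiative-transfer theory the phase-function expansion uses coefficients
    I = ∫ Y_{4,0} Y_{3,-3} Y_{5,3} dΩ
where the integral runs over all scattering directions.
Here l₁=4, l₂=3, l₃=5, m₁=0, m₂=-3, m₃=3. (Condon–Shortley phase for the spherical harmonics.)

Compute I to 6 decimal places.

0.196280

m-sum 0 ✓  L=12 even ✓  1≤5≤7 ✓
Π(2lᵢ+1) = 9×7×11 = 693
triangle coeff Δ(4,3,5) = 1/180180
Σ_t [0,2]: t=0:+1/576 t=1:−1/144 t=2:+1/576 = -1/288
(3j)²=20/1001 [(4 3 5; 0 0 0)], sign=+1
Σ_t [0,0]: t=0:+1/2304 = 1/2304
(3j)²=5/143 [(4 3 5; 0 -3 3)], sign=+1
⇒ 4πI² = 900/1859
I = (+1)√(900/1859/(4π)) = 0.19628026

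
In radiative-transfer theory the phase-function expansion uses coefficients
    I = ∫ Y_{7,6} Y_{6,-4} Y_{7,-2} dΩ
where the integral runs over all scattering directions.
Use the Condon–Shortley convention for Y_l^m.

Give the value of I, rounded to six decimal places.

m-sum 0 ✓  L=20 even ✓  1≤7≤13 ✓
Π(2lᵢ+1) = 15×13×15 = 2925
triangle coeff Δ(7,6,7) = 1/2444321880
Σ_t [0,6]: t=0:+1/2612736000 t=1:−1/20736000 t=2:+1/1658880 t=3:−1/746496 t=4:+1/1658880 t=5:−1/20736000 t=6:+1/2612736000 = -1/4354560
(3j)²=1000/138567 [(7 6 7; 0 0 0)], sign=+1
Σ_t [0,1]: t=0:+1/174182400 t=1:−1/580608000 = 1/248832000
(3j)²=21/1615 [(7 6 7; 6 -4 -2)], sign=-1
⇒ 4πI² = 315000/1147619
I = (-1)√(315000/1147619/(4π)) = -0.14779219

-0.147792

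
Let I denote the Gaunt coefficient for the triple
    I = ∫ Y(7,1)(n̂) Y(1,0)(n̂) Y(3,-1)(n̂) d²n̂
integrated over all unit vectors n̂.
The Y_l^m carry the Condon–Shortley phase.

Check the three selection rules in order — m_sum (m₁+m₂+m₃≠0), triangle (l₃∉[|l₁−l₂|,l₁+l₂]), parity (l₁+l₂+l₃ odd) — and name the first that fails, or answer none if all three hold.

m₁+m₂+m₃ = 1 + 0 − 1 = 0  ✓
triangle: |7−1|=6 ≤ l₃=3 ≤ 7+1=8  ✗
parity: l₁+l₂+l₃ = 11 is odd

triangle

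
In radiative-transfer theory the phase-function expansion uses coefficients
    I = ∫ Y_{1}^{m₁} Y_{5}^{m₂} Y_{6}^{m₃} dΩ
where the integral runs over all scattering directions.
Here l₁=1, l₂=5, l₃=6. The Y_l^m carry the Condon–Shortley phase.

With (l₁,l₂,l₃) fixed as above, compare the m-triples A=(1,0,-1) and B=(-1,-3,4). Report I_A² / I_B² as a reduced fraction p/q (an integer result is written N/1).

7/15

Same 1,5,6: normalisation and zero-m 3j drop out of the ratio.
A: Δ: 0! 2! 10! / 13! → 1/858; sum: t=0:+1/28800 = 1/28800; 3j²(1 5 6; 1 0 -1) = Δ·Π!·Σ² = 7/286  (sign -1)
B: Δ: 0! 2! 10! / 13! → 1/858; sum: t=0:+1/161280 = 1/161280; 3j²(1 5 6; -1 -3 4) = Δ·Π!·Σ² = 15/286  (sign +1)
I_A²/I_B² = (7/286)/(15/286) = 7/15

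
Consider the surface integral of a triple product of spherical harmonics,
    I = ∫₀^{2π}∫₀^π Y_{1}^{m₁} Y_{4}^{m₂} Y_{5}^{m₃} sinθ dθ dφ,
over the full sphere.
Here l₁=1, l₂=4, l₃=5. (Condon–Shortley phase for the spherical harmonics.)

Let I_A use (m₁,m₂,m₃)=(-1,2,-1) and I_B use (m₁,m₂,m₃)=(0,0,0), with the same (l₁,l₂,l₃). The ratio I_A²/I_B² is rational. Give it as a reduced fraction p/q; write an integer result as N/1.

Same 1,4,5: normalisation and zero-m 3j drop out of the ratio.
A: Δ: 0! 2! 8! / 11! → 1/495; sum: t=0:+1/2880 = 1/2880; 3j²(1 4 5; -1 2 -1) = Δ·Π!·Σ² = 2/165  (sign +1)
B: Δ: 0! 2! 8! / 11! → 1/495; sum: t=0:+1/576 = 1/576; 3j²(1 4 5; 0 0 0) = Δ·Π!·Σ² = 5/99  (sign -1)
I_A²/I_B² = (2/165)/(5/99) = 6/25

6/25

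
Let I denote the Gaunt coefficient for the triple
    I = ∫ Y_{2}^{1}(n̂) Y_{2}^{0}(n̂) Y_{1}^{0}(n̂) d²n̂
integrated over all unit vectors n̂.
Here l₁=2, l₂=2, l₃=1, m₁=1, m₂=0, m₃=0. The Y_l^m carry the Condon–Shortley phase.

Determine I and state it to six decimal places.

1 + 0 + 0 = 1 ≠ 0: azimuthal integral kills it; I = 0

0.000000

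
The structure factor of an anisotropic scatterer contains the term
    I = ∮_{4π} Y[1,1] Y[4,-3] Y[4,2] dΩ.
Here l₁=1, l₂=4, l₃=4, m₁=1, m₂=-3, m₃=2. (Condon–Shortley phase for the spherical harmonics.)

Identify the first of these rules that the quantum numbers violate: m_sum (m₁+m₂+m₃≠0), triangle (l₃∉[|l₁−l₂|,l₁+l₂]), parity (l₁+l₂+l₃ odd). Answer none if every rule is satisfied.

azimuthal sum: 1 − 3 + 2 = 0  ✓
3 ≤ 4 ≤ 5 (triangle on l)  ✓
L = 1 + 4 + 4 = 9 (odd)  ✗

parity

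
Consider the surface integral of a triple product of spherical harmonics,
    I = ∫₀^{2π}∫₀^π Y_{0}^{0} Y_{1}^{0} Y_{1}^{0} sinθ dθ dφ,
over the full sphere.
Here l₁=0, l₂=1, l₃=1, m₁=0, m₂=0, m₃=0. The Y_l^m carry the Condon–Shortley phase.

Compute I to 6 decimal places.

0.282095

m-sum 0 ✓  L=2 even ✓  1≤1≤1 ✓
Π(2lᵢ+1) = 1×3×3 = 9
triangle coeff Δ(0,1,1) = 1/3
Σ_t [0,0]: t=0:+1/1 = 1/1
(3j)²=1/3 [(0 1 1; 0 0 0)], sign=-1
(m-triple is (0,0,0) — same symbol as above.)
⇒ 4πI² = 1/1
I = (+1)√(1/1/(4π)) = 0.28209479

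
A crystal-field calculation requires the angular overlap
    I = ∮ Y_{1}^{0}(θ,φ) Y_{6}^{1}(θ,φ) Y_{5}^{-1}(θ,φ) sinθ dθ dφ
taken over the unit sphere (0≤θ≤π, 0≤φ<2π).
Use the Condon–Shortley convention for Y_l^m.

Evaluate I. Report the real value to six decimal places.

-0.241725

Checks pass: Σm=0; 12 even; l₃=5∈[5,7].
(2·1+1)(2·6+1)(2·5+1) = 429
Δ: 2! 0! 10! / 13! → 1/858
sum: t=1:−1/14400 = -1/14400
3j²(1 6 5; 0 0 0) = Δ·Π!·Σ² = 6/143  (sign +1)
sum: t=1:−1/17280 = -1/17280
3j²(1 6 5; 0 1 -1) = Δ·Π!·Σ² = 35/858  (sign -1)
combine: 4πI² = 429·6/143·35/858 = 105/143
take √, sign -1: I = -0.24172507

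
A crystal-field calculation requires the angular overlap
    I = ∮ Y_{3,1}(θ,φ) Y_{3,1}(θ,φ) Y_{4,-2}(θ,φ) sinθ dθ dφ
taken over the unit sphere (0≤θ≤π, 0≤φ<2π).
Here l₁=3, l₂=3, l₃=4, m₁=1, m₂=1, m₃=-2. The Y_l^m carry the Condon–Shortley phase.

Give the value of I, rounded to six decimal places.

Rules hold: Σm=0, L=10 even, 0≤4≤6.
N = 7·7·9 = 441
Δ = 2!·4!·4!/11! = 1/34650
Racah Σ t=0..2: t=0:+1/72 t=1:−1/16 t=2:+1/72 = -5/144
⇒ 3j(3 3 4; 0 0 0)² = 2/77, sgn -1
Racah Σ t=0..2: t=0:+1/192 t=1:−1/36 t=2:+1/192 = -5/288
⇒ 3j(3 3 4; 1 1 -2)² = 20/693, sgn -1
4πI² = N·(3j₀)²·(3jₘ)² = 40/121
I = +1·√(0.330579/4π) = 0.16219310

0.162193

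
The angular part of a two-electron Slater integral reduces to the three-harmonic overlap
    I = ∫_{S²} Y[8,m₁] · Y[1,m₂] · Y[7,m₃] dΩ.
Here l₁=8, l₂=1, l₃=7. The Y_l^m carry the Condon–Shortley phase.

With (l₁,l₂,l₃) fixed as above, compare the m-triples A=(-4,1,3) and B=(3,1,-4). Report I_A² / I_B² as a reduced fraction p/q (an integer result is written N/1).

Shared (l₁,l₂,l₃)=(8,1,7): N and (l;000)² cancel in I_A²/I_B².
A: Δ = 2!·14!·0!/17! = 1/2040; Racah Σ t=2..2: t=2:+1/174182400 = 1/174182400; ⇒ 3j(8 1 7; -4 1 3)² = 11/340, sgn +1
B: Δ = 2!·14!·0!/17! = 1/2040; Racah Σ t=2..2: t=2:+1/479001600 = 1/479001600; ⇒ 3j(8 1 7; 3 1 -4)² = 1/204, sgn -1
I_A²/I_B² = (11/340)/(1/204) = 33/5

33/5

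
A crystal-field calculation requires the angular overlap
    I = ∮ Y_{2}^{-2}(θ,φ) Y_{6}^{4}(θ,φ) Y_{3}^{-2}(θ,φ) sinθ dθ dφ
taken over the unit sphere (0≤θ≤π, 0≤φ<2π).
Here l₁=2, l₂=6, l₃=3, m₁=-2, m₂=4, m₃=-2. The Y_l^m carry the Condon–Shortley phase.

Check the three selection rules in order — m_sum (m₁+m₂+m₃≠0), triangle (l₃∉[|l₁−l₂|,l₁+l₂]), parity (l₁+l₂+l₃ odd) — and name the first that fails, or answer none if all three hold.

triangle

m₁+m₂+m₃ = -2 + 4 − 2 = 0  ✓
triangle: |2−6|=4 ≤ l₃=3 ≤ 2+6=8  ✗
parity: l₁+l₂+l₃ = 11 is odd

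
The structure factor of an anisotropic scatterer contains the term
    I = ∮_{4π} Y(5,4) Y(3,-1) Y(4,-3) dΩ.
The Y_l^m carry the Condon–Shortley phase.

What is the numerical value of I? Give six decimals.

m-sum 0 ✓  L=12 even ✓  2≤4≤8 ✓
Π(2lᵢ+1) = 11×7×9 = 693
triangle coeff Δ(5,3,4) = 1/180180
Σ_t [1,3]: t=1:−1/576 t=2:+1/144 t=3:−1/576 = 1/288
(3j)²=20/1001 [(5 3 4; 0 0 0)], sign=+1
Σ_t [0,1]: t=0:+1/5760 t=1:−1/4320 = -1/17280
(3j)²=7/4290 [(5 3 4; 4 -1 -3)], sign=+1
⇒ 4πI² = 42/1859
I = (+1)√(42/1859/(4π)) = 0.04240138

0.042401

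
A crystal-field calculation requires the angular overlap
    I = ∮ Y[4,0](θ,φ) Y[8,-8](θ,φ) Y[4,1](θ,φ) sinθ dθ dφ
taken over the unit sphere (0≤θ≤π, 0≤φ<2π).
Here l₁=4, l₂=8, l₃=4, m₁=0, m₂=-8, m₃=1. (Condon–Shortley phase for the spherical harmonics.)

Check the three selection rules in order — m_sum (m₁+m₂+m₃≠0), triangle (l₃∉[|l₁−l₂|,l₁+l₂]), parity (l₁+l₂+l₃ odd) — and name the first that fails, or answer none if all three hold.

Σmᵢ = -7  ✗
l₃∈[|l₁−l₂|,l₁+l₂]=[4,12], have l₃=4
Σlᵢ = 16 ⇒ even

m_sum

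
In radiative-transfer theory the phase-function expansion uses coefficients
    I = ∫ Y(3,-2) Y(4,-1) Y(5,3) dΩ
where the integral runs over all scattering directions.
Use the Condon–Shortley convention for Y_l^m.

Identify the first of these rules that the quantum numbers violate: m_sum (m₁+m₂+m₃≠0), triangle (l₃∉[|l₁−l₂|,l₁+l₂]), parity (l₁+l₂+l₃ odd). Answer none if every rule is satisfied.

Σmᵢ = 0  ✓
l₃∈[|l₁−l₂|,l₁+l₂]=[1,7], have l₃=5  ✓
Σlᵢ = 12 ⇒ even  ✓

none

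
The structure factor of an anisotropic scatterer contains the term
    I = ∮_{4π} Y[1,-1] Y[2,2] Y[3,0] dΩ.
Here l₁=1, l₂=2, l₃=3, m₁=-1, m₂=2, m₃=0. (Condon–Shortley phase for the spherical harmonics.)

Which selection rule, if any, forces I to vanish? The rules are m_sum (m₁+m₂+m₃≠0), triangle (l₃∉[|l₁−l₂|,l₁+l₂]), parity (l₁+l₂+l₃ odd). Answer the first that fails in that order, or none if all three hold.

azimuthal sum: -1 + 2 + 0 = 1  ✗
1 ≤ 3 ≤ 3 (triangle on l)
L = 1 + 2 + 3 = 6 (even)

m_sum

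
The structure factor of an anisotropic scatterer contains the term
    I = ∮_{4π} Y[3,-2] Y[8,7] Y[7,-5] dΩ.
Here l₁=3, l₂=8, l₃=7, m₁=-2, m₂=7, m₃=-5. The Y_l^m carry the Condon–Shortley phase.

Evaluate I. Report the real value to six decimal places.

Rules hold: Σm=0, L=18 even, 5≤7≤11.
N = 7·17·15 = 1785
Δ = 4!·2!·12!/19! = 1/5290740
Racah Σ t=1..3: t=1:−1/7257600 t=2:+1/2073600 t=3:−1/7257600 = 1/4838400
⇒ 3j(3 8 7; 0 0 0)² = 252/20995, sgn -1
Racah Σ t=3..4: t=3:−1/5748019200 t=4:+1/958003200 = 1/1149603840
⇒ 3j(3 8 7; -2 7 -5)² = 125/5814, sgn +1
4πI² = N·(3j₀)²·(3jₘ)² = 36750/79781
I = -1·√(0.460636/4π) = -0.19145821

-0.191458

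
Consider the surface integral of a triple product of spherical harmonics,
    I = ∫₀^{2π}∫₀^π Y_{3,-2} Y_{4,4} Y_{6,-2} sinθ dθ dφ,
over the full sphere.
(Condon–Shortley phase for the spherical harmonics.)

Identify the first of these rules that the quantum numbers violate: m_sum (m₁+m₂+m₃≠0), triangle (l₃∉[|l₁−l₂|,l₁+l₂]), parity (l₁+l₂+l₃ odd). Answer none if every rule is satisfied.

parity

m₁+m₂+m₃ = -2 + 4 − 2 = 0  ✓
triangle: |3−4|=1 ≤ l₃=6 ≤ 3+4=7  ✓
parity: l₁+l₂+l₃ = 13 is odd  ✗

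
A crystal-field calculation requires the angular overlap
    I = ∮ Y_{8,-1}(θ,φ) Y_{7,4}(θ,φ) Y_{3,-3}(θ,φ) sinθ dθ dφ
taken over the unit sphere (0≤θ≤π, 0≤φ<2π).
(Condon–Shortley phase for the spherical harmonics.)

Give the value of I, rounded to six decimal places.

0.096463

m-sum 0 ✓  L=18 even ✓  1≤3≤15 ✓
Π(2lᵢ+1) = 17×15×7 = 1785
triangle coeff Δ(8,7,3) = 1/5290740
Σ_t [5,7]: t=5:−1/7257600 t=6:+1/2073600 t=7:−1/7257600 = 1/4838400
(3j)²=252/20995 [(8 7 3; 0 0 0)], sign=-1
Σ_t [9,9]: t=9:−1/104509440 = -1/104509440
(3j)²=275/50388 [(8 7 3; -1 4 -3)], sign=-1
⇒ 4πI² = 121275/1037153
I = (+1)√(121275/1037153/(4π)) = 0.09646267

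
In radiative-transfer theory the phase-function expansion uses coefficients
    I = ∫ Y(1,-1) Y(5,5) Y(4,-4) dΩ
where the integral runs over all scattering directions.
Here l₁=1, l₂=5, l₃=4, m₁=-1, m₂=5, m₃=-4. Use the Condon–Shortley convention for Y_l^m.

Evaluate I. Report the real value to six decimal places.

-0.329416

Checks pass: Σm=0; 10 even; l₃=4∈[4,6].
(2·1+1)(2·5+1)(2·4+1) = 297
Δ: 2! 0! 8! / 11! → 1/495
sum: t=1:−1/576 = -1/576
3j²(1 5 4; 0 0 0) = Δ·Π!·Σ² = 5/99  (sign -1)
sum: t=2:+1/80640 = 1/80640
3j²(1 5 4; -1 5 -4) = Δ·Π!·Σ² = 1/11  (sign +1)
combine: 4πI² = 297·5/99·1/11 = 15/11
take √, sign -1: I = -0.32941575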